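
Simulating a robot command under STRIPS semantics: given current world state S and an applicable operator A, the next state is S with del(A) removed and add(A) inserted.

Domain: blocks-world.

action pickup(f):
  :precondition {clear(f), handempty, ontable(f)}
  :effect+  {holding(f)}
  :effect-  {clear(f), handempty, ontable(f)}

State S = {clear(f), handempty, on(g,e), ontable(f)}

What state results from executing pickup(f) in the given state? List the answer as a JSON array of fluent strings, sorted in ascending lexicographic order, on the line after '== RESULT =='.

Compute (S \ del) ∪ add:
  pre ⊆ S: {clear(f), handempty, ontable(f)} ⊆ S  — applicable
  S \ del = {on(g,e)}
  ∪ add   = {holding(f), on(g,e)}

== RESULT ==
["holding(f)", "on(g,e)"]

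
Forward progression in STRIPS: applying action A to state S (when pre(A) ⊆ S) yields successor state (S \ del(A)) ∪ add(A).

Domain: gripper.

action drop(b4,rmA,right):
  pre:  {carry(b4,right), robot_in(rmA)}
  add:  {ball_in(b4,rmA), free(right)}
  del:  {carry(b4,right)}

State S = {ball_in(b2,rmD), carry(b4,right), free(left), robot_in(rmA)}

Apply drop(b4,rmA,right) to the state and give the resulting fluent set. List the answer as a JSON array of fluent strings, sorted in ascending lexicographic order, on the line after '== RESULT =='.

Progress:
  pre ⊆ S: {carry(b4,right), robot_in(rmA)} ⊆ S  — applicable
  S \ del = {ball_in(b2,rmD), free(left), robot_in(rmA)}
  ∪ add   = {ball_in(b2,rmD), ball_in(b4,rmA), free(left), free(right), robot_in(rmA)}

== RESULT ==
["ball_in(b2,rmD)", "ball_in(b4,rmA)", "free(left)", "free(right)", "robot_in(rmA)"]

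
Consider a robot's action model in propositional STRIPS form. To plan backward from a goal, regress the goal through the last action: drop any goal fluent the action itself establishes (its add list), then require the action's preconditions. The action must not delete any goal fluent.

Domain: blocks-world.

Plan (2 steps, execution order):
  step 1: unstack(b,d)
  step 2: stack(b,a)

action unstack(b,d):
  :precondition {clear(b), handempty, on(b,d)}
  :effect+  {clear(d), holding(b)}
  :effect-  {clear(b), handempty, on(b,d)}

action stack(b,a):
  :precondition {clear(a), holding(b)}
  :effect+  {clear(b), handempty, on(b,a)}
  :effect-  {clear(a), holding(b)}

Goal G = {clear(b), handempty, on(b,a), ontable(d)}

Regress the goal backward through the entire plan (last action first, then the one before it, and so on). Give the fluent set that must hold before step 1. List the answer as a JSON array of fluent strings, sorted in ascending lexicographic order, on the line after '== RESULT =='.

Regress step by step:
  through step 2 (stack(b,a)): drop {clear(b), handempty, on(b,a)}, keep {ontable(d)}, require {clear(a), holding(b)}
    → {clear(a), holding(b), ontable(d)}
  through step 1 (unstack(b,d)): drop {holding(b)}, keep {clear(a), ontable(d)}, require {clear(b), handempty, on(b,d)}
    → {clear(a), clear(b), handempty, on(b,d), ontable(d)}

== RESULT ==
["clear(a)", "clear(b)", "handempty", "on(b,d)", "ontable(d)"]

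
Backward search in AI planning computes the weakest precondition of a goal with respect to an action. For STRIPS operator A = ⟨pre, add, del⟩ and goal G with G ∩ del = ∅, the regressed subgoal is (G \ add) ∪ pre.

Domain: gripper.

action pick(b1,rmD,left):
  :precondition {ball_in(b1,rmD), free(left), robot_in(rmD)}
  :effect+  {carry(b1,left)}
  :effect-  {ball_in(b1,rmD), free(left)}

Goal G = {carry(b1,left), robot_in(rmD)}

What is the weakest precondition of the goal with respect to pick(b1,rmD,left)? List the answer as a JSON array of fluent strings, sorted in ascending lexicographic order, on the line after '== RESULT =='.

Regress:
  G ∩ del = {}  (empty — regression defined)
  G \ add = {carry(b1,left), robot_in(rmD)} \ {carry(b1,left)} = {robot_in(rmD)}
  ∪ pre   = {robot_in(rmD)} ∪ {ball_in(b1,rmD), free(left), robot_in(rmD)}
          = {ball_in(b1,rmD), free(left), robot_in(rmD)}

== RESULT ==
["ball_in(b1,rmD)", "free(left)", "robot_in(rmD)"]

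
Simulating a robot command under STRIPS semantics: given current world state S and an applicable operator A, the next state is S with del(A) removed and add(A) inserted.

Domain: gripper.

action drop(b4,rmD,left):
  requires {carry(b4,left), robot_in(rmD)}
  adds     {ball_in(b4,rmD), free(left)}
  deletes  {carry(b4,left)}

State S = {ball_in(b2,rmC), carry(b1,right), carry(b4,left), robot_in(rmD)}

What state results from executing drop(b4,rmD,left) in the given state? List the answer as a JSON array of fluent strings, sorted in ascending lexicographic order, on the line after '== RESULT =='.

Progress:
  pre ⊆ S: {carry(b4,left), robot_in(rmD)} ⊆ S  — applicable
  S \ del = {ball_in(b2,rmC), carry(b1,right), robot_in(rmD)}
  ∪ add   = {ball_in(b2,rmC), ball_in(b4,rmD), carry(b1,right), free(left), robot_in(rmD)}

== RESULT ==
["ball_in(b2,rmC)", "ball_in(b4,rmD)", "carry(b1,right)", "free(left)", "robot_in(rmD)"]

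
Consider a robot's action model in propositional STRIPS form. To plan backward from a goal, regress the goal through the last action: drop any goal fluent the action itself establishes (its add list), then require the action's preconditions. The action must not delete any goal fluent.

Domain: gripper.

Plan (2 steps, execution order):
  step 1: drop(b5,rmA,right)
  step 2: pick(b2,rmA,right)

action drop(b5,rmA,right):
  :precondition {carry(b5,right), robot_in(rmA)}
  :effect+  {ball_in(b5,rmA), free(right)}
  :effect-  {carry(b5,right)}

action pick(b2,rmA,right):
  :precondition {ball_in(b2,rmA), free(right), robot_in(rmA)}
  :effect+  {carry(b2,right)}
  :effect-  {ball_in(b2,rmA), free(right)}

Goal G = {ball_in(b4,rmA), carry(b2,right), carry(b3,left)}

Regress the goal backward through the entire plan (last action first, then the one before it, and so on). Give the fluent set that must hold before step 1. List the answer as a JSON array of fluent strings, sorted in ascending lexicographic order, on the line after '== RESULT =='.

Work backward from the goal:
  through step 2 (pick(b2,rmA,right)): drop {carry(b2,right)}, keep {ball_in(b4,rmA), carry(b3,left)}, require {ball_in(b2,rmA), free(right), robot_in(rmA)}
    → {ball_in(b2,rmA), ball_in(b4,rmA), carry(b3,left), free(right), robot_in(rmA)}
  through step 1 (drop(b5,rmA,right)): drop {free(right)}, keep {ball_in(b2,rmA), ball_in(b4,rmA), carry(b3,left), robot_in(rmA)}, require {carry(b5,right), robot_in(rmA)}
    → {ball_in(b2,rmA), ball_in(b4,rmA), carry(b3,left), carry(b5,right), robot_in(rmA)}

== RESULT ==
["ball_in(b2,rmA)", "ball_in(b4,rmA)", "carry(b3,left)", "carry(b5,right)", "robot_in(rmA)"]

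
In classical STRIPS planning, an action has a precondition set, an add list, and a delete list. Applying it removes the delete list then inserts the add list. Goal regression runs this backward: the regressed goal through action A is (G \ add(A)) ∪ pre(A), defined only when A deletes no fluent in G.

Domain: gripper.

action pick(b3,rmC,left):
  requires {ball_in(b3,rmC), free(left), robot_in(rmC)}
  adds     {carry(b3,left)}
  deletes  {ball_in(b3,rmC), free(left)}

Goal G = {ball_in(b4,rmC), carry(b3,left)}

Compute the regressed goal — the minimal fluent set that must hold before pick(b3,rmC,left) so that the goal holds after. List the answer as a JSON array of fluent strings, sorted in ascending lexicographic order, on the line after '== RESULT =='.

Compute (G \ add) ∪ pre:
  G ∩ del = {}  (empty — regression defined)
  G \ add = {ball_in(b4,rmC), carry(b3,left)} \ {carry(b3,left)} = {ball_in(b4,rmC)}
  ∪ pre   = {ball_in(b4,rmC)} ∪ {ball_in(b3,rmC), free(left), robot_in(rmC)}
          = {ball_in(b3,rmC), ball_in(b4,rmC), free(left), robot_in(rmC)}

== RESULT ==
["ball_in(b3,rmC)", "ball_in(b4,rmC)", "free(left)", "robot_in(rmC)"]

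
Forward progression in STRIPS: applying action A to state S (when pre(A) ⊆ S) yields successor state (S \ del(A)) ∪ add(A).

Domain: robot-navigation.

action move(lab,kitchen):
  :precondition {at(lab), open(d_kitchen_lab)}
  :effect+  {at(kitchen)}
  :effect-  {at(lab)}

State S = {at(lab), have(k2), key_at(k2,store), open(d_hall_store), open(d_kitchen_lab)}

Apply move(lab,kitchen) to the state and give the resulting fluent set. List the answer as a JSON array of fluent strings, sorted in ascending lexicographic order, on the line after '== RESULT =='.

Progress:
  pre ⊆ S: {at(lab), open(d_kitchen_lab)} ⊆ S  — applicable
  S \ del = {have(k2), key_at(k2,store), open(d_hall_store), open(d_kitchen_lab)}
  ∪ add   = {at(kitchen), have(k2), key_at(k2,store), open(d_hall_store), open(d_kitchen_lab)}

== RESULT ==
["at(kitchen)", "have(k2)", "key_at(k2,store)", "open(d_hall_store)", "open(d_kitchen_lab)"]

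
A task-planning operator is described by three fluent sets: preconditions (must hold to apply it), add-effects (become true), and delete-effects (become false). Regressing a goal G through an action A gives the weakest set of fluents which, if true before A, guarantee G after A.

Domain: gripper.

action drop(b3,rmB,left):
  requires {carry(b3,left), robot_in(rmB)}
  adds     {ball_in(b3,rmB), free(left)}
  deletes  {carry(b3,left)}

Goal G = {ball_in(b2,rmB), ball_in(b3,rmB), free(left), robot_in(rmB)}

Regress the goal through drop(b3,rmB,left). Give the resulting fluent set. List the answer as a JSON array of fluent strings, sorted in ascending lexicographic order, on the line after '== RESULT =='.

Compute (G \ add) ∪ pre:
  G ∩ del = {}  (empty — regression defined)
  G \ add = {ball_in(b2,rmB), ball_in(b3,rmB), free(left), robot_in(rmB)} \ {ball_in(b3,rmB), free(left)} = {ball_in(b2,rmB), robot_in(rmB)}
  ∪ pre   = {ball_in(b2,rmB), robot_in(rmB)} ∪ {carry(b3,left), robot_in(rmB)}
          = {ball_in(b2,rmB), carry(b3,left), robot_in(rmB)}

== RESULT ==
["ball_in(b2,rmB)", "carry(b3,left)", "robot_in(rmB)"]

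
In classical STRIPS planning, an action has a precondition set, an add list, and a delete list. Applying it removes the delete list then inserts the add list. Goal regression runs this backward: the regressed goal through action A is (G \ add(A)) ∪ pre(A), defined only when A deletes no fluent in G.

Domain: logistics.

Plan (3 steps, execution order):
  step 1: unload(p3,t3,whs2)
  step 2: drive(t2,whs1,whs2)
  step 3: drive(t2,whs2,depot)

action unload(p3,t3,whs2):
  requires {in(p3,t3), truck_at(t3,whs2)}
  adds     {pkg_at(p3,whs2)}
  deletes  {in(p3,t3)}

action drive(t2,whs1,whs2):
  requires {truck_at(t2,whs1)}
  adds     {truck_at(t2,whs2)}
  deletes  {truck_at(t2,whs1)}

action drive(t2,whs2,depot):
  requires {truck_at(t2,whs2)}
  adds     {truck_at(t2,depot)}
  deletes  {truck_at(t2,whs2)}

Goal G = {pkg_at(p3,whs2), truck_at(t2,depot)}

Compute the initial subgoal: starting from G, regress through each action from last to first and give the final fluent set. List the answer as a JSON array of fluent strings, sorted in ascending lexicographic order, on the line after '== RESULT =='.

Work backward from the goal:
  through step 3 (drive(t2,whs2,depot)): drop {truck_at(t2,depot)}, keep {pkg_at(p3,whs2)}, require {truck_at(t2,whs2)}
    → {pkg_at(p3,whs2), truck_at(t2,whs2)}
  through step 2 (drive(t2,whs1,whs2)): drop {truck_at(t2,whs2)}, keep {pkg_at(p3,whs2)}, require {truck_at(t2,whs1)}
    → {pkg_at(p3,whs2), truck_at(t2,whs1)}
  through step 1 (unload(p3,t3,whs2)): drop {pkg_at(p3,whs2)}, keep {truck_at(t2,whs1)}, require {in(p3,t3), truck_at(t3,whs2)}
    → {in(p3,t3), truck_at(t2,whs1), truck_at(t3,whs2)}

== RESULT ==
["in(p3,t3)", "truck_at(t2,whs1)", "truck_at(t3,whs2)"]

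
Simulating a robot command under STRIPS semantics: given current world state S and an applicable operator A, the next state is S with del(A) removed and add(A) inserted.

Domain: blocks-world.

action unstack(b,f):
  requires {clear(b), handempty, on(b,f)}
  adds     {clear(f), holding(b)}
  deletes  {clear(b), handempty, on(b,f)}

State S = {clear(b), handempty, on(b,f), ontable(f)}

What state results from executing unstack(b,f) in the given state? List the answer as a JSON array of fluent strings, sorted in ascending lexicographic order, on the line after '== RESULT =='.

Progress:
  pre ⊆ S: {clear(b), handempty, on(b,f)} ⊆ S  — applicable
  S \ del = {ontable(f)}
  ∪ add   = {clear(f), holding(b), ontable(f)}

== RESULT ==
["clear(f)", "holding(b)", "ontable(f)"]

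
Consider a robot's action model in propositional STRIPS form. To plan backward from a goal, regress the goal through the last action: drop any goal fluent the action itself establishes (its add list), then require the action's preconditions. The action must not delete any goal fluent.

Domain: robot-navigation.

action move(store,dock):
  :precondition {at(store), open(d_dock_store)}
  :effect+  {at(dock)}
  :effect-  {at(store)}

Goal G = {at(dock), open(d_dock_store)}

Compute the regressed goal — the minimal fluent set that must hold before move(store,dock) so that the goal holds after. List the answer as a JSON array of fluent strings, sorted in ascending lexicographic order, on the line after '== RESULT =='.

Compute (G \ add) ∪ pre:
  G ∩ del = {}  (empty — regression defined)
  G \ add = {at(dock), open(d_dock_store)} \ {at(dock)} = {open(d_dock_store)}
  ∪ pre   = {open(d_dock_store)} ∪ {at(store), open(d_dock_store)}
          = {at(store), open(d_dock_store)}

== RESULT ==
["at(store)", "open(d_dock_store)"]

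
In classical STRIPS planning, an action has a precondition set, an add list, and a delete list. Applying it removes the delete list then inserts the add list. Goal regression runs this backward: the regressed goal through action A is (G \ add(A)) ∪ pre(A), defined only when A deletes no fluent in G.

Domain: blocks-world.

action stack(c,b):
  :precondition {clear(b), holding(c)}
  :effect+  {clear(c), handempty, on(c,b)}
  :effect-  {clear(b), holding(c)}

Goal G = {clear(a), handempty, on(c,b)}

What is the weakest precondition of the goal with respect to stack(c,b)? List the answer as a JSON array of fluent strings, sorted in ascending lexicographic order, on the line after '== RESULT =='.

Regress:
  G ∩ del = {}  (empty — regression defined)
  G \ add = {clear(a), handempty, on(c,b)} \ {clear(c), handempty, on(c,b)} = {clear(a)}
  ∪ pre   = {clear(a)} ∪ {clear(b), holding(c)}
          = {clear(a), clear(b), holding(c)}

== RESULT ==
["clear(a)", "clear(b)", "holding(c)"]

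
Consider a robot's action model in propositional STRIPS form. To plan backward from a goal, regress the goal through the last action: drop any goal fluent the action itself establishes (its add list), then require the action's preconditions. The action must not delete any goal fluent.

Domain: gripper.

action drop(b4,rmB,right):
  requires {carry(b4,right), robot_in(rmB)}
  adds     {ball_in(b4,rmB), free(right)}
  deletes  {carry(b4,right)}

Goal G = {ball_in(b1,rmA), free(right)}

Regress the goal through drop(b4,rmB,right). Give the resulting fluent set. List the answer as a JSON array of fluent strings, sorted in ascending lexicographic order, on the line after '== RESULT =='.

Compute (G \ add) ∪ pre:
  G ∩ del = {}  (empty — regression defined)
  G \ add = {ball_in(b1,rmA), free(right)} \ {ball_in(b4,rmB), free(right)} = {ball_in(b1,rmA)}
  ∪ pre   = {ball_in(b1,rmA)} ∪ {carry(b4,right), robot_in(rmB)}
          = {ball_in(b1,rmA), carry(b4,right), robot_in(rmB)}

== RESULT ==
["ball_in(b1,rmA)", "carry(b4,right)", "robot_in(rmB)"]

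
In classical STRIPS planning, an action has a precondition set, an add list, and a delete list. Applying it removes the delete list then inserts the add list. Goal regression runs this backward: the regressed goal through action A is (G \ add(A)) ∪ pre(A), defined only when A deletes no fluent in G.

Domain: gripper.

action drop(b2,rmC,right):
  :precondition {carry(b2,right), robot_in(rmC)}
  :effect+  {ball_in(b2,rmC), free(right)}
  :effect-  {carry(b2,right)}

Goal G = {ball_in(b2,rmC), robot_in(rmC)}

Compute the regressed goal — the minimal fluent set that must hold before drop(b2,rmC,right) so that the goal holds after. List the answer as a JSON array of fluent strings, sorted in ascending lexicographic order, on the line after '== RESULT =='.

Regress:
  G ∩ del = {}  (empty — regression defined)
  G \ add = {ball_in(b2,rmC), robot_in(rmC)} \ {ball_in(b2,rmC), free(right)} = {robot_in(rmC)}
  ∪ pre   = {robot_in(rmC)} ∪ {carry(b2,right), robot_in(rmC)}
          = {carry(b2,right), robot_in(rmC)}

== RESULT ==
["carry(b2,right)", "robot_in(rmC)"]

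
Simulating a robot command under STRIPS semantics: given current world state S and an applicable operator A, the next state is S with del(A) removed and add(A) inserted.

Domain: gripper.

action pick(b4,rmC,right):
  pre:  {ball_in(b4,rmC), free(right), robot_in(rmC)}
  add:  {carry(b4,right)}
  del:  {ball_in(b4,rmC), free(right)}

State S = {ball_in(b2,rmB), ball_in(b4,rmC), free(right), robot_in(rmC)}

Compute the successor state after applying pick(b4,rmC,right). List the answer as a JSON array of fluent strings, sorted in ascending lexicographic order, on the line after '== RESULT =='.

Compute (S \ del) ∪ add:
  pre ⊆ S: {ball_in(b4,rmC), free(right), robot_in(rmC)} ⊆ S  — applicable
  S \ del = {ball_in(b2,rmB), robot_in(rmC)}
  ∪ add   = {ball_in(b2,rmB), carry(b4,right), robot_in(rmC)}

== RESULT ==
["ball_in(b2,rmB)", "carry(b4,right)", "robot_in(rmC)"]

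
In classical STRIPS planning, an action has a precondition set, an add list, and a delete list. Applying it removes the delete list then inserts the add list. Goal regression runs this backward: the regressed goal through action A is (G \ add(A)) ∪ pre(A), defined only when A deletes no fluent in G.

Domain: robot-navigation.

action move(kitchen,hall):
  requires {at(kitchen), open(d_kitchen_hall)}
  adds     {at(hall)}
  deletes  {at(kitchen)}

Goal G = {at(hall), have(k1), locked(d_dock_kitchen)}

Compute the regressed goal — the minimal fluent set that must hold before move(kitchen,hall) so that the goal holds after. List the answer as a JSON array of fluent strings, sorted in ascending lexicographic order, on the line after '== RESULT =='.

Compute (G \ add) ∪ pre:
  G ∩ del = {}  (empty — regression defined)
  G \ add = {at(hall), have(k1), locked(d_dock_kitchen)} \ {at(hall)} = {have(k1), locked(d_dock_kitchen)}
  ∪ pre   = {have(k1), locked(d_dock_kitchen)} ∪ {at(kitchen), open(d_kitchen_hall)}
          = {at(kitchen), have(k1), locked(d_dock_kitchen), open(d_kitchen_hall)}

== RESULT ==
["at(kitchen)", "have(k1)", "locked(d_dock_kitchen)", "open(d_kitchen_hall)"]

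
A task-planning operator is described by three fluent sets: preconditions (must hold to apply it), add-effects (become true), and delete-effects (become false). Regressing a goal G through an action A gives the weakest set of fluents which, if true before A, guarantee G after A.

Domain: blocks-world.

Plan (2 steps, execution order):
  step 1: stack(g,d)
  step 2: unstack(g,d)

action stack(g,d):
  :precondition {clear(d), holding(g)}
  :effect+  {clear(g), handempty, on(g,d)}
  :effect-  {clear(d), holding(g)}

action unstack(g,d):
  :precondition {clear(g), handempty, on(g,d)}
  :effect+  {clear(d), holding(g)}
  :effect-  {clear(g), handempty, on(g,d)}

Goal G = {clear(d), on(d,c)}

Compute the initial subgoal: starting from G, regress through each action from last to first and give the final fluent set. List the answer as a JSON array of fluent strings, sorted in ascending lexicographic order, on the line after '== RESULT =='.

Work backward from the goal:
  through step 2 (unstack(g,d)): drop {clear(d)}, keep {on(d,c)}, require {clear(g), handempty, on(g,d)}
    → {clear(g), handempty, on(d,c), on(g,d)}
  through step 1 (stack(g,d)): drop {clear(g), handempty, on(g,d)}, keep {on(d,c)}, require {clear(d), holding(g)}
    → {clear(d), holding(g), on(d,c)}

== RESULT ==
["clear(d)", "holding(g)", "on(d,c)"]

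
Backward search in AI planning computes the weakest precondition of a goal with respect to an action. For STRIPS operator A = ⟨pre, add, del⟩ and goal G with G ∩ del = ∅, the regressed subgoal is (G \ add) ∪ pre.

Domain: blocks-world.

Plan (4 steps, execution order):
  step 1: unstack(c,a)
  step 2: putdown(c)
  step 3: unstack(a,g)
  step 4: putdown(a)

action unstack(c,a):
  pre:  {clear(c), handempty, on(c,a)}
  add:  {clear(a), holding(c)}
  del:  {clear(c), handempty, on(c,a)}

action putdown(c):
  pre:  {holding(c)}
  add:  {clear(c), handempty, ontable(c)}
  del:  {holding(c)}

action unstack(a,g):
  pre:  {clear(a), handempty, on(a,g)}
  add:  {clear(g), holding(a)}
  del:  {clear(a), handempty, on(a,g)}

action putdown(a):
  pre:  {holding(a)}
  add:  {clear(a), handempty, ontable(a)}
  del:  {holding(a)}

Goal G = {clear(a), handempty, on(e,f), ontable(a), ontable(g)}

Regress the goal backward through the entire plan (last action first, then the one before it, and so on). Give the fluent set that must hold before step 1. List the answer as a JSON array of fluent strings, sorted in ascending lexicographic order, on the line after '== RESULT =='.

Work backward from the goal:
  through step 4 (putdown(a)): drop {clear(a), handempty, ontable(a)}, keep {on(e,f), ontable(g)}, require {holding(a)}
    → {holding(a), on(e,f), ontable(g)}
  through step 3 (unstack(a,g)): drop {holding(a)}, keep {on(e,f), ontable(g)}, require {clear(a), handempty, on(a,g)}
    → {clear(a), handempty, on(a,g), on(e,f), ontable(g)}
  through step 2 (putdown(c)): drop {handempty}, keep {clear(a), on(a,g), on(e,f), ontable(g)}, require {holding(c)}
    → {clear(a), holding(c), on(a,g), on(e,f), ontable(g)}
  through step 1 (unstack(c,a)): drop {clear(a), holding(c)}, keep {on(a,g), on(e,f), ontable(g)}, require {clear(c), handempty, on(c,a)}
    → {clear(c), handempty, on(a,g), on(c,a), on(e,f), ontable(g)}

== RESULT ==
["clear(c)", "handempty", "on(a,g)", "on(c,a)", "on(e,f)", "ontable(g)"]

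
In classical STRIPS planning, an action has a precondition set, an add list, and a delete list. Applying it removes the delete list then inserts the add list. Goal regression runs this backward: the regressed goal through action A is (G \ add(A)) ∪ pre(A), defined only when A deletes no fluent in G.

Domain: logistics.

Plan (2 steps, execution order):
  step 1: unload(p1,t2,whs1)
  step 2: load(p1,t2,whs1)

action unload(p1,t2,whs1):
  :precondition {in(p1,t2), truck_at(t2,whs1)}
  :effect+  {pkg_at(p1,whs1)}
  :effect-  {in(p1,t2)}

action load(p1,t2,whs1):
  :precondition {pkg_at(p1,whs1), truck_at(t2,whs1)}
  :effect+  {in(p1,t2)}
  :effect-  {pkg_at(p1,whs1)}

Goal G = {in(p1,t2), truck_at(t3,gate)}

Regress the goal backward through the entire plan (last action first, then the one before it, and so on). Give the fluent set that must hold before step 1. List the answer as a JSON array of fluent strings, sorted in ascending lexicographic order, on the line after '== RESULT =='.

Work backward from the goal:
  through step 2 (load(p1,t2,whs1)): drop {in(p1,t2)}, keep {truck_at(t3,gate)}, require {pkg_at(p1,whs1), truck_at(t2,whs1)}
    → {pkg_at(p1,whs1), truck_at(t2,whs1), truck_at(t3,gate)}
  through step 1 (unload(p1,t2,whs1)): drop {pkg_at(p1,whs1)}, keep {truck_at(t2,whs1), truck_at(t3,gate)}, require {in(p1,t2), truck_at(t2,whs1)}
    → {in(p1,t2), truck_at(t2,whs1), truck_at(t3,gate)}

== RESULT ==
["in(p1,t2)", "truck_at(t2,whs1)", "truck_at(t3,gate)"]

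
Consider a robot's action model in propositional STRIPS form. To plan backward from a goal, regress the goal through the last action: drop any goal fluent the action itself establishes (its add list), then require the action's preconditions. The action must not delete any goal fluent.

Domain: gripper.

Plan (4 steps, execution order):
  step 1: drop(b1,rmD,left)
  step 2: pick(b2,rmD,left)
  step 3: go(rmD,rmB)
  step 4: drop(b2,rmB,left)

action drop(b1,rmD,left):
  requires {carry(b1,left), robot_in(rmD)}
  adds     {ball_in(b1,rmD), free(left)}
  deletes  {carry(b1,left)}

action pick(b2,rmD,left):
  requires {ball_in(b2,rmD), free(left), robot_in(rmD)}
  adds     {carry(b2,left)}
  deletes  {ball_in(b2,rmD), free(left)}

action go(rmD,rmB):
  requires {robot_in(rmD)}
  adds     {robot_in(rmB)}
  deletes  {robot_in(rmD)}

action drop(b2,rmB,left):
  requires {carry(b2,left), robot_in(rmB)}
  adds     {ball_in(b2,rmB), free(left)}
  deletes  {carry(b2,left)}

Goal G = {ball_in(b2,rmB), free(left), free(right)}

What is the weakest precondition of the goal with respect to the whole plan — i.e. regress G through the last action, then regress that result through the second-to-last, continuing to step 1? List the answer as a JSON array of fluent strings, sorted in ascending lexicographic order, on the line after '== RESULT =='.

Work backward from the goal:
  through step 4 (drop(b2,rmB,left)): drop {ball_in(b2,rmB), free(left)}, keep {free(right)}, require {carry(b2,left), robot_in(rmB)}
    → {carry(b2,left), free(right), robot_in(rmB)}
  through step 3 (go(rmD,rmB)): drop {robot_in(rmB)}, keep {carry(b2,left), free(right)}, require {robot_in(rmD)}
    → {carry(b2,left), free(right), robot_in(rmD)}
  through step 2 (pick(b2,rmD,left)): drop {carry(b2,left)}, keep {free(right), robot_in(rmD)}, require {ball_in(b2,rmD), free(left), robot_in(rmD)}
    → {ball_in(b2,rmD), free(left), free(right), robot_in(rmD)}
  through step 1 (drop(b1,rmD,left)): drop {free(left)}, keep {ball_in(b2,rmD), free(right), robot_in(rmD)}, require {carry(b1,left), robot_in(rmD)}
    → {ball_in(b2,rmD), carry(b1,left), free(right), robot_in(rmD)}

== RESULT ==
["ball_in(b2,rmD)", "carry(b1,left)", "free(right)", "robot_in(rmD)"]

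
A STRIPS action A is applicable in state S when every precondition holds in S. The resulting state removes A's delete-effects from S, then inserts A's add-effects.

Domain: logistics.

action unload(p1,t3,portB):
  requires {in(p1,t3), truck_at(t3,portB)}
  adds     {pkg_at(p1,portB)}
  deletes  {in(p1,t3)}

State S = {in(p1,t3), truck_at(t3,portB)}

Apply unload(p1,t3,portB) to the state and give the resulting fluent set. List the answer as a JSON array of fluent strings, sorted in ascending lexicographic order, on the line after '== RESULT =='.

Compute (S \ del) ∪ add:
  pre ⊆ S: {in(p1,t3), truck_at(t3,portB)} ⊆ S  — applicable
  S \ del = {truck_at(t3,portB)}
  ∪ add   = {pkg_at(p1,portB), truck_at(t3,portB)}

== RESULT ==
["pkg_at(p1,portB)", "truck_at(t3,portB)"]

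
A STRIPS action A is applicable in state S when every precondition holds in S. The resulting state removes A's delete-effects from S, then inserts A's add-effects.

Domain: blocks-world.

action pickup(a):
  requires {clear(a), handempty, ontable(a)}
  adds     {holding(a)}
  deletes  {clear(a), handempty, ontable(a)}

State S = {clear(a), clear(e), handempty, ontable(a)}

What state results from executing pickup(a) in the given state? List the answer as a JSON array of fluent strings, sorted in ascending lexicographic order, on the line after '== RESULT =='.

Compute (S \ del) ∪ add:
  pre ⊆ S: {clear(a), handempty, ontable(a)} ⊆ S  — applicable
  S \ del = {clear(e)}
  ∪ add   = {clear(e), holding(a)}

== RESULT ==
["clear(e)", "holding(a)"]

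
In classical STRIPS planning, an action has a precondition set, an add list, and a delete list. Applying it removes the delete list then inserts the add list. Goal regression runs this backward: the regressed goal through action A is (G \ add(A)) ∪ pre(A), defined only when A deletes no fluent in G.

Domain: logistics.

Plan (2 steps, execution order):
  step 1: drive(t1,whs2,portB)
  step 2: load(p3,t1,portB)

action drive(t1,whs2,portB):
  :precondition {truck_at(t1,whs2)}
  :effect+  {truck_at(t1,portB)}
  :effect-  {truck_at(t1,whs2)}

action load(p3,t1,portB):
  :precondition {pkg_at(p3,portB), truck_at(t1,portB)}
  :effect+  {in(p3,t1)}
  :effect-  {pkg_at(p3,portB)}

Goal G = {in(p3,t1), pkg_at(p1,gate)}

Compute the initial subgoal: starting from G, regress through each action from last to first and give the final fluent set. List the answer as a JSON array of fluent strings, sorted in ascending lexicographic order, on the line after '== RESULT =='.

Regress step by step:
  through step 2 (load(p3,t1,portB)): drop {in(p3,t1)}, keep {pkg_at(p1,gate)}, require {pkg_at(p3,portB), truck_at(t1,portB)}
    → {pkg_at(p1,gate), pkg_at(p3,portB), truck_at(t1,portB)}
  through step 1 (drive(t1,whs2,portB)): drop {truck_at(t1,portB)}, keep {pkg_at(p1,gate), pkg_at(p3,portB)}, require {truck_at(t1,whs2)}
    → {pkg_at(p1,gate), pkg_at(p3,portB), truck_at(t1,whs2)}

== RESULT ==
["pkg_at(p1,gate)", "pkg_at(p3,portB)", "truck_at(t1,whs2)"]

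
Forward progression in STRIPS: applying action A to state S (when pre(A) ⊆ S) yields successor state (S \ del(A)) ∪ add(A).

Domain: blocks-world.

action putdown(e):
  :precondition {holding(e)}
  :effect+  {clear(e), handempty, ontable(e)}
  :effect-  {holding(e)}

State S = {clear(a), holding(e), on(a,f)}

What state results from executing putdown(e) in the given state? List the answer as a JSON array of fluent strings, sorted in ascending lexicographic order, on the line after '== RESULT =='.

Compute (S \ del) ∪ add:
  pre ⊆ S: {holding(e)} ⊆ S  — applicable
  S \ del = {clear(a), on(a,f)}
  ∪ add   = {clear(a), clear(e), handempty, on(a,f), ontable(e)}

== RESULT ==
["clear(a)", "clear(e)", "handempty", "on(a,f)", "ontable(e)"]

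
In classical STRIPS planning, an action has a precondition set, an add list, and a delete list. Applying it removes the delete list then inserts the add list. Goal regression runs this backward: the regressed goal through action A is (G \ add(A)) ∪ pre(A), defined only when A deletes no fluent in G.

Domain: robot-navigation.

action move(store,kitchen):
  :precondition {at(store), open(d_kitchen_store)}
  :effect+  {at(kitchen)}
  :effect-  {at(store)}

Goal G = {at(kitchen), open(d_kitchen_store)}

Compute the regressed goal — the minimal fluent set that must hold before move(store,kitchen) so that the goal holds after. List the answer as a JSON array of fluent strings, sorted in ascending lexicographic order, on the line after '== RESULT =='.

Regress:
  G ∩ del = {}  (empty — regression defined)
  G \ add = {at(kitchen), open(d_kitchen_store)} \ {at(kitchen)} = {open(d_kitchen_store)}
  ∪ pre   = {open(d_kitchen_store)} ∪ {at(store), open(d_kitchen_store)}
          = {at(store), open(d_kitchen_store)}

== RESULT ==
["at(store)", "open(d_kitchen_store)"]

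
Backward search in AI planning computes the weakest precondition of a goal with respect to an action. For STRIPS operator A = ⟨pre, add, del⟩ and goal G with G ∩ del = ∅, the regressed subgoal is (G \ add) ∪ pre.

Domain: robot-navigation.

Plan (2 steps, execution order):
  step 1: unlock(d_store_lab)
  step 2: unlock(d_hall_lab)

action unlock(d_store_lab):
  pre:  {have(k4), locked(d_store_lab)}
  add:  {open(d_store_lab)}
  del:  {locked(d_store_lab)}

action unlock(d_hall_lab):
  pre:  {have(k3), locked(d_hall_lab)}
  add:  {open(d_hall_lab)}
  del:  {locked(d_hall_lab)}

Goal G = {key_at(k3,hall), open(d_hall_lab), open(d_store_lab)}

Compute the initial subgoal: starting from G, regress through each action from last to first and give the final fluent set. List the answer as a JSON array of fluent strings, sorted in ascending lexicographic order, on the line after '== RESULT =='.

Regress step by step:
  through step 2 (unlock(d_hall_lab)): drop {open(d_hall_lab)}, keep {key_at(k3,hall), open(d_store_lab)}, require {have(k3), locked(d_hall_lab)}
    → {have(k3), key_at(k3,hall), locked(d_hall_lab), open(d_store_lab)}
  through step 1 (unlock(d_store_lab)): drop {open(d_store_lab)}, keep {have(k3), key_at(k3,hall), locked(d_hall_lab)}, require {have(k4), locked(d_store_lab)}
    → {have(k3), have(k4), key_at(k3,hall), locked(d_hall_lab), locked(d_store_lab)}

== RESULT ==
["have(k3)", "have(k4)", "key_at(k3,hall)", "locked(d_hall_lab)", "locked(d_store_lab)"]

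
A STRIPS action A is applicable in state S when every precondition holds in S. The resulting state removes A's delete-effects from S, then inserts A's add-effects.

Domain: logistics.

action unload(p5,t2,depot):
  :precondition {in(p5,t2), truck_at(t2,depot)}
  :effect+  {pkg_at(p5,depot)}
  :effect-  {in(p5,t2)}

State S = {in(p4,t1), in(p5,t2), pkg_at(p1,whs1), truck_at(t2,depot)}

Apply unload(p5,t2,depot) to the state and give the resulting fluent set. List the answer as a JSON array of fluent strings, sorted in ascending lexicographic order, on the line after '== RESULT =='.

Progress:
  pre ⊆ S: {in(p5,t2), truck_at(t2,depot)} ⊆ S  — applicable
  S \ del = {in(p4,t1), pkg_at(p1,whs1), truck_at(t2,depot)}
  ∪ add   = {in(p4,t1), pkg_at(p1,whs1), pkg_at(p5,depot), truck_at(t2,depot)}

== RESULT ==
["in(p4,t1)", "pkg_at(p1,whs1)", "pkg_at(p5,depot)", "truck_at(t2,depot)"]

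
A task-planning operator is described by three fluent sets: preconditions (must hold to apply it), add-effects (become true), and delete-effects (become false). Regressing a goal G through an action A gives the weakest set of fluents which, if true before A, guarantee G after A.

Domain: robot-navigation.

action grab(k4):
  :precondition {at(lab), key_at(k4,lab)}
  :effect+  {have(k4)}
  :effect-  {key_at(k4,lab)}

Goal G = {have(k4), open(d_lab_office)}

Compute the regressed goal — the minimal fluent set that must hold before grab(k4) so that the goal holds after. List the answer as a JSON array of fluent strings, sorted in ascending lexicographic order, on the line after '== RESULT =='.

Regress:
  G ∩ del = {}  (empty — regression defined)
  G \ add = {have(k4), open(d_lab_office)} \ {have(k4)} = {open(d_lab_office)}
  ∪ pre   = {open(d_lab_office)} ∪ {at(lab), key_at(k4,lab)}
          = {at(lab), key_at(k4,lab), open(d_lab_office)}

== RESULT ==
["at(lab)", "key_at(k4,lab)", "open(d_lab_office)"]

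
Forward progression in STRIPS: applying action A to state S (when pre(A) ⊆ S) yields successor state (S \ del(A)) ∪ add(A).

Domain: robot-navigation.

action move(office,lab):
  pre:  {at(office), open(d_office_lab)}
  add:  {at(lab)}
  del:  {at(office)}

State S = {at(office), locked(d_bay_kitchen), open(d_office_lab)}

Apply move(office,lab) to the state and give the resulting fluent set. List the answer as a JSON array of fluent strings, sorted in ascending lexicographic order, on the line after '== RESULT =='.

Progress:
  pre ⊆ S: {at(office), open(d_office_lab)} ⊆ S  — applicable
  S \ del = {locked(d_bay_kitchen), open(d_office_lab)}
  ∪ add   = {at(lab), locked(d_bay_kitchen), open(d_office_lab)}

== RESULT ==
["at(lab)", "locked(d_bay_kitchen)", "open(d_office_lab)"]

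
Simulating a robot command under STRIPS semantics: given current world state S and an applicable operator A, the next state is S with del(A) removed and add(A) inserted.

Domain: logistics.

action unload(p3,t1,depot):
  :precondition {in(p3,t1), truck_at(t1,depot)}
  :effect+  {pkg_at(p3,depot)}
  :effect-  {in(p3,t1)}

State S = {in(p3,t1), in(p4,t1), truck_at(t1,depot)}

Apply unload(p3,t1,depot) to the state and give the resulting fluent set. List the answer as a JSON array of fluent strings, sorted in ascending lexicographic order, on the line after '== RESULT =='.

Compute (S \ del) ∪ add:
  pre ⊆ S: {in(p3,t1), truck_at(t1,depot)} ⊆ S  — applicable
  S \ del = {in(p4,t1), truck_at(t1,depot)}
  ∪ add   = {in(p4,t1), pkg_at(p3,depot), truck_at(t1,depot)}

== RESULT ==
["in(p4,t1)", "pkg_at(p3,depot)", "truck_at(t1,depot)"]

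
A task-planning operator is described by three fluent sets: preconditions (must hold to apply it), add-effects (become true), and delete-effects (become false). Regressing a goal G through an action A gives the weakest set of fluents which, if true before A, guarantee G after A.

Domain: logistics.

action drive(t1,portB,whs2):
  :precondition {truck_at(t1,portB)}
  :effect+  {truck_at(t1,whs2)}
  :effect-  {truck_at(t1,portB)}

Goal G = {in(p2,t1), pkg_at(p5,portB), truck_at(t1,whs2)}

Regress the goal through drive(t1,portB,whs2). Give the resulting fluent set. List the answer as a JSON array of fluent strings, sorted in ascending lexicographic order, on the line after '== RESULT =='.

Compute (G \ add) ∪ pre:
  G ∩ del = {}  (empty — regression defined)
  G \ add = {in(p2,t1), pkg_at(p5,portB), truck_at(t1,whs2)} \ {truck_at(t1,whs2)} = {in(p2,t1), pkg_at(p5,portB)}
  ∪ pre   = {in(p2,t1), pkg_at(p5,portB)} ∪ {truck_at(t1,portB)}
          = {in(p2,t1), pkg_at(p5,portB), truck_at(t1,portB)}

== RESULT ==
["in(p2,t1)", "pkg_at(p5,portB)", "truck_at(t1,portB)"]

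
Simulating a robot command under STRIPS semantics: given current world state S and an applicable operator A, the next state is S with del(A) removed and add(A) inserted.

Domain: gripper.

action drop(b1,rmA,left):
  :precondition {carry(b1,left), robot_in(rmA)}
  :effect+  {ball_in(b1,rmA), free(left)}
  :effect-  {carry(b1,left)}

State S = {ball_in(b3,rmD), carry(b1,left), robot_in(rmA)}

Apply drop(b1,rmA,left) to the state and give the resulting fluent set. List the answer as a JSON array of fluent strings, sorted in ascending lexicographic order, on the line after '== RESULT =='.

Progress:
  pre ⊆ S: {carry(b1,left), robot_in(rmA)} ⊆ S  — applicable
  S \ del = {ball_in(b3,rmD), robot_in(rmA)}
  ∪ add   = {ball_in(b1,rmA), ball_in(b3,rmD), free(left), robot_in(rmA)}

== RESULT ==
["ball_in(b1,rmA)", "ball_in(b3,rmD)", "free(left)", "robot_in(rmA)"]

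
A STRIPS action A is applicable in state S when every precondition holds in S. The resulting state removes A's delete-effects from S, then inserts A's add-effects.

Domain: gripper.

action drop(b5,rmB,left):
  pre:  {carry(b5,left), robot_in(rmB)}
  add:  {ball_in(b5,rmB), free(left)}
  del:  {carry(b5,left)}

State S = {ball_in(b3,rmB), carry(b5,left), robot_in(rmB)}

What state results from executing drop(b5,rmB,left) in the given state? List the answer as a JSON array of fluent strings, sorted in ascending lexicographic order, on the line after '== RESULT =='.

Compute (S \ del) ∪ add:
  pre ⊆ S: {carry(b5,left), robot_in(rmB)} ⊆ S  — applicable
  S \ del = {ball_in(b3,rmB), robot_in(rmB)}
  ∪ add   = {ball_in(b3,rmB), ball_in(b5,rmB), free(left), robot_in(rmB)}

== RESULT ==
["ball_in(b3,rmB)", "ball_in(b5,rmB)", "free(left)", "robot_in(rmB)"]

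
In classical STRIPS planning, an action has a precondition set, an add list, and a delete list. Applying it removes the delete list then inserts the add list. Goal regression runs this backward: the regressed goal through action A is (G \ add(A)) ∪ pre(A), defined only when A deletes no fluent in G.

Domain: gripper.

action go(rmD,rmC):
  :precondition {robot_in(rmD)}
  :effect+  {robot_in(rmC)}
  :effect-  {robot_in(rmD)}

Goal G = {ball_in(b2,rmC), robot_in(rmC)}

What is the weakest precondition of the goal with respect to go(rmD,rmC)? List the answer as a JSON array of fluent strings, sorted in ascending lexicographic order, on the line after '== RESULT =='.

Regress:
  G ∩ del = {}  (empty — regression defined)
  G \ add = {ball_in(b2,rmC), robot_in(rmC)} \ {robot_in(rmC)} = {ball_in(b2,rmC)}
  ∪ pre   = {ball_in(b2,rmC)} ∪ {robot_in(rmD)}
          = {ball_in(b2,rmC), robot_in(rmD)}

== RESULT ==
["ball_in(b2,rmC)", "robot_in(rmD)"]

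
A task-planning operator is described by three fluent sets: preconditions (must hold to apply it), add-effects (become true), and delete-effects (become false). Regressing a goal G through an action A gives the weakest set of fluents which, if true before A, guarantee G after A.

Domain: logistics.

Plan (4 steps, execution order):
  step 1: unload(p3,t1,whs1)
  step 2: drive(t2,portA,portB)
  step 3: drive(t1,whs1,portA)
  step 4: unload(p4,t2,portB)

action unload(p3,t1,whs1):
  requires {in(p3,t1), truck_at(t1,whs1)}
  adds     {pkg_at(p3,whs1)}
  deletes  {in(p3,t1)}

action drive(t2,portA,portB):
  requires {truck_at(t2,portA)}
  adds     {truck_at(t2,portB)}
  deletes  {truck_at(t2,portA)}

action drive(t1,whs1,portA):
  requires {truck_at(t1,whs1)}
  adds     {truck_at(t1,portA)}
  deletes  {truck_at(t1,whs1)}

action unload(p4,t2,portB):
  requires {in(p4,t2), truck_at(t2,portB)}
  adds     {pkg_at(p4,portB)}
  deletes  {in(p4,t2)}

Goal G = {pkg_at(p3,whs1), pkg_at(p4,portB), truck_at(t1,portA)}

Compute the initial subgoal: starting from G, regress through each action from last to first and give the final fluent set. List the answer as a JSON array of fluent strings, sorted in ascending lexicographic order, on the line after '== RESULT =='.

Regress step by step:
  through step 4 (unload(p4,t2,portB)): drop {pkg_at(p4,portB)}, keep {pkg_at(p3,whs1), truck_at(t1,portA)}, require {in(p4,t2), truck_at(t2,portB)}
    → {in(p4,t2), pkg_at(p3,whs1), truck_at(t1,portA), truck_at(t2,portB)}
  through step 3 (drive(t1,whs1,portA)): drop {truck_at(t1,portA)}, keep {in(p4,t2), pkg_at(p3,whs1), truck_at(t2,portB)}, require {truck_at(t1,whs1)}
    → {in(p4,t2), pkg_at(p3,whs1), truck_at(t1,whs1), truck_at(t2,portB)}
  through step 2 (drive(t2,portA,portB)): drop {truck_at(t2,portB)}, keep {in(p4,t2), pkg_at(p3,whs1), truck_at(t1,whs1)}, require {truck_at(t2,portA)}
    → {in(p4,t2), pkg_at(p3,whs1), truck_at(t1,whs1), truck_at(t2,portA)}
  through step 1 (unload(p3,t1,whs1)): drop {pkg_at(p3,whs1)}, keep {in(p4,t2), truck_at(t1,whs1), truck_at(t2,portA)}, require {in(p3,t1), truck_at(t1,whs1)}
    → {in(p3,t1), in(p4,t2), truck_at(t1,whs1), truck_at(t2,portA)}

== RESULT ==
["in(p3,t1)", "in(p4,t2)", "truck_at(t1,whs1)", "truck_at(t2,portA)"]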